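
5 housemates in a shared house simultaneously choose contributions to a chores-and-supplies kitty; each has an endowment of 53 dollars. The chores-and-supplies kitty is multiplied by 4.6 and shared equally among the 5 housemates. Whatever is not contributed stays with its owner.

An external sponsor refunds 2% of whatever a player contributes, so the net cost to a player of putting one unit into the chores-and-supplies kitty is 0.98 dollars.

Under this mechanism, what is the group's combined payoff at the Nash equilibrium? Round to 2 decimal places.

Even with the mechanism, each unit contributed returns only (4.6/5) / 0.98 = 0.9388 per unit of net cost, so contributing nothing is still dominant.
At the Nash equilibrium no one contributes; group total payoff = 5 × 53 = 265.

265.00 dollars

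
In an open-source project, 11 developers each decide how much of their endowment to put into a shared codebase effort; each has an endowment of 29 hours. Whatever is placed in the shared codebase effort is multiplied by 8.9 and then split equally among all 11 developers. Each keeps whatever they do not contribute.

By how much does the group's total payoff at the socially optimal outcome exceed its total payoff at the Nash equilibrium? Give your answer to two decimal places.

Each contributed unit returns 8.9/11 = 0.8091 to its contributor — below 1 — so contributing 0 is dominant for every player. At the Nash equilibrium everyone keeps their 29, and the group total is 11 × 29 = 319.
Each contributed unit returns 8.900 to the group as a whole (0.8091 to each of 11 players), which exceeds 1, so the social optimum is full contribution: group total = 8.900 × 319 = 2839.10.
Efficiency loss = 2839.10 − 319 = 2520.10.

2520.10 hours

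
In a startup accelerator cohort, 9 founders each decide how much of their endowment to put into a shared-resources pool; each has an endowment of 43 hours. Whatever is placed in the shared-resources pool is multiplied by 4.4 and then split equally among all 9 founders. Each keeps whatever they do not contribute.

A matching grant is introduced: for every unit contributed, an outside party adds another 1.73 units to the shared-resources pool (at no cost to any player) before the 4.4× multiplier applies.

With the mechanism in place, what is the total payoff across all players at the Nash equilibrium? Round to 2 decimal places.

4648.64 hours

Under the mechanism each unit contributed yields 4.4 × 2.73 / 9 = 1.3347 back to its contributor per unit of net cost, which exceeds 1, making full contribution the dominant choice for everyone.
So the Nash equilibrium is full contribution by all 9; the group earns 4.4 × 2.73 × 387 = 4648.64.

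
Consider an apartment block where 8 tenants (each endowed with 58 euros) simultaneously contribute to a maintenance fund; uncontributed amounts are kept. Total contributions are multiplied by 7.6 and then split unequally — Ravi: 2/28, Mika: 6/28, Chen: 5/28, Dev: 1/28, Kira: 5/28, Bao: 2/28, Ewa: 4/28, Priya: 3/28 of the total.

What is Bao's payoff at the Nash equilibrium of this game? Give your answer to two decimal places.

For player j, contributing a unit is worthwhile iff 7.6 × (j's share) ≥ 1, i.e. iff j's share is at least 0.1316.
The shares above 0.1316 belong to Mika, Chen, Kira and Ewa, contributing 58 each; the remaining 4 contribute 0. Total contributed: 232.
Bao keeps 58 and receives 7.6 × 232 × 2/28 = 125.94 from the maintenance fund, for a payoff of 183.94.

183.94 euros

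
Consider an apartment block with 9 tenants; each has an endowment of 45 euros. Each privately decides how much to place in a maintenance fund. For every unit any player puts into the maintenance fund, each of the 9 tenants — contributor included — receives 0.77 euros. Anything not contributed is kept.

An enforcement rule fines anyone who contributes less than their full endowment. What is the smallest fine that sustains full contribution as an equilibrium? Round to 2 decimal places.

Given the others contribute fully, the best deviation is to contribute 0 (any partial contribution still incurs the fine and gives up units whose private return 0.77 is below 1).
Deviating from 45 to 0 saves 45 euros but forfeits the deviator's share of the drop in the maintenance fund: 0.77 × 45 = 34.65.
So the deviation gain is 45 − 34.65 = 10.35, and the fine must be at least 10.35 euros to wipe it out.

10.35 euros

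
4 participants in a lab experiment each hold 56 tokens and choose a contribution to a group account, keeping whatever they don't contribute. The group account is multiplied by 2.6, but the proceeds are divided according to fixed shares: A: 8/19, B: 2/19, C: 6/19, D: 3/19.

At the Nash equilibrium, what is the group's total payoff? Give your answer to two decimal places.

313.60 tokens

Player j's private return per contributed unit is 2.6 × (j's share). Contributing is weakly dominant for j when that share is at least 1/2.6 = 0.3846, and contributing 0 is dominant otherwise.
Only A (8/19) clears that bar, contributing 56; the remaining 3 contribute 0. Total contributed: 56.
The group account pays out 2.6 × 56 = 145.60 in total (split across the unequal shares, but the aggregate is all that matters for the group sum).
The 3 free-riders keep 56 each, adding 168. Group total = 168 + 145.60 = 313.60.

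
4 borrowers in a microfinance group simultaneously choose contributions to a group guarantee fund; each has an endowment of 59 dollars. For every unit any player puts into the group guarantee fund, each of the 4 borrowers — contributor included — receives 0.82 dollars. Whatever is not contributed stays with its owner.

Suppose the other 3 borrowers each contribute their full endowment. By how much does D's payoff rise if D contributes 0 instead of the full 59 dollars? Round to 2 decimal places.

10.62 dollars

Switching from a contribution of 59 to 0 lets D keep an extra 59 dollars, but lowers the group guarantee fund by 59, which costs D their own share of that drop: 0.82 × 59 = 48.38.
Net gain = 59 − 48.38 = 10.62. The private return per contributed unit (0.82) is below 1, so free-riding is indeed the best response regardless of what the others do.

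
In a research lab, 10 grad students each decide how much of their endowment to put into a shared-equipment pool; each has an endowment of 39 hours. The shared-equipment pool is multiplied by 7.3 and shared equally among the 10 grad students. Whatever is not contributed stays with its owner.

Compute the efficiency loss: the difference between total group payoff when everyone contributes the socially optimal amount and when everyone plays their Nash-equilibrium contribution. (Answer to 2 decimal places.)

Each contributed unit returns 7.3/10 = 0.7300 to its contributor — below 1 — so contributing 0 is dominant for every player. At the Nash equilibrium everyone keeps their 39, and the group total is 10 × 39 = 390.
Each contributed unit returns 7.300 to the group as a whole (0.7300 to each of 10 players), which exceeds 1, so the social optimum is full contribution: group total = 7.300 × 390 = 2847.00.
Efficiency loss = 2847.00 − 390 = 2457.00.

2457.00 hours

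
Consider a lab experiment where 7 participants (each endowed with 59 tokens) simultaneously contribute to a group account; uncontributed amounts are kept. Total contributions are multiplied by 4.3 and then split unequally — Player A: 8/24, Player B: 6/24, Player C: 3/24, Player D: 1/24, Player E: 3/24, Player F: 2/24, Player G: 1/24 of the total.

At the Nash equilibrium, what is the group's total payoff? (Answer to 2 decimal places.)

802.40 tokens

Each unit j contributes comes back to j as 4.3 × (j's share), so j prefers to contribute only if that share exceeds 1/4.3 = 0.2326; otherwise keeping the unit dominates.
Player A and Player B are above the threshold, contributing 59 each; the remaining 5 contribute 0. Total contributed: 118.
The group account pays out 4.3 × 118 = 507.40 in total (split across the unequal shares, but the aggregate is all that matters for the group sum).
The 5 free-riders keep 59 each, adding 295. Group total = 295 + 507.40 = 802.40.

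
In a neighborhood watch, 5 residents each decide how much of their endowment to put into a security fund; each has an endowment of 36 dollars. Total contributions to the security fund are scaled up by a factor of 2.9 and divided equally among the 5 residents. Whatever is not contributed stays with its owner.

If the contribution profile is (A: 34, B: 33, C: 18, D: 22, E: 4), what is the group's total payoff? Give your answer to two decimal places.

390.90 dollars

Total contributed: 34 + 33 + 18 + 22 + 4 = 111; total kept: 5 × 36 − 111 = 69.
The security fund pays out 2.9 × 111 = 321.90 in aggregate.
Group total = 69 + 321.90 = 390.90.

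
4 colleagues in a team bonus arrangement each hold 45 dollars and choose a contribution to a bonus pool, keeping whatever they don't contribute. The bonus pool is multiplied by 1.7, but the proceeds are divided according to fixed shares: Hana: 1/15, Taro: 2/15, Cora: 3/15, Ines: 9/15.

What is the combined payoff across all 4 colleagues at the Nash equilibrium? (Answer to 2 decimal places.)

211.50 dollars

For player j, contributing a unit is worthwhile iff 1.7 × (j's share) ≥ 1, i.e. iff j's share is at least 0.5882.
Only Ines (9/15) clears that bar, contributing 45; the remaining 3 contribute 0. Total contributed: 45.
The bonus pool pays out 1.7 × 45 = 76.50 in total (split across the unequal shares, but the aggregate is all that matters for the group sum).
The 3 free-riders keep 45 each, adding 135. Group total = 135 + 76.50 = 211.50.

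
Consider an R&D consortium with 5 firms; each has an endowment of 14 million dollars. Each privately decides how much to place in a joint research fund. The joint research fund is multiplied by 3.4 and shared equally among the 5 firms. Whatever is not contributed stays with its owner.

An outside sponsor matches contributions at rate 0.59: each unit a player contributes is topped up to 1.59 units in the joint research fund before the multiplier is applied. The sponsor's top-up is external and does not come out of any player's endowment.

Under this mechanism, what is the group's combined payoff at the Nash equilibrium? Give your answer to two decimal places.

378.42 million dollars

The effective private return per unit is now 3.4 × 1.59 / 5 = 1.0812 > 1, so every player's dominant strategy flips to full contribution.
At the Nash equilibrium everyone contributes 14. Group total payoff = 3.4 × 1.59 × 70 = 378.42.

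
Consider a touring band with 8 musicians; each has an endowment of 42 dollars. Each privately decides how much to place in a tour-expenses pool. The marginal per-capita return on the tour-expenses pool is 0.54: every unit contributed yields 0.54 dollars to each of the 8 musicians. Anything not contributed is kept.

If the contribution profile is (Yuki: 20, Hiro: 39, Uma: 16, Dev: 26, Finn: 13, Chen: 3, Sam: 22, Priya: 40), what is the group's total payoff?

Total contributed: 20 + 39 + 16 + 26 + 13 + 3 + 22 + 40 = 179; total kept: 8 × 42 − 179 = 157.
The tour-expenses pool pays out 0.54 × 8 × 179 = 773.28 in aggregate.
Group total = 157 + 773.28 = 930.28.

930.28 dollars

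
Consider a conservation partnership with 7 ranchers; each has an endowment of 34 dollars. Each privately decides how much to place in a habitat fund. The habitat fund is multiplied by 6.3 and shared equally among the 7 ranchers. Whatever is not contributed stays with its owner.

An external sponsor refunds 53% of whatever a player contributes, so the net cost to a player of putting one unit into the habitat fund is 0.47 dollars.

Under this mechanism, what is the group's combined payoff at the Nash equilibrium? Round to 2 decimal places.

1625.54 dollars

Under the mechanism each unit contributed yields (6.3/7) / 0.47 = 1.9149 back to its contributor per unit of net cost, which exceeds 1, making full contribution the dominant choice for everyone.
So the Nash equilibrium is full contribution by all 7; the group earns 7 × (34 × 0.53 + 6.3 × 34) = 1625.54.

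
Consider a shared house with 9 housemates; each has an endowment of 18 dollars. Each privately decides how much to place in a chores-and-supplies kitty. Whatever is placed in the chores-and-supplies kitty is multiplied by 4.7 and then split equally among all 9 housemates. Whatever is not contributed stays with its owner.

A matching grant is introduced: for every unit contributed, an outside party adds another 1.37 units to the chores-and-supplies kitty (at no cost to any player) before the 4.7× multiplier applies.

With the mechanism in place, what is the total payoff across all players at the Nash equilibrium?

1804.52 dollars

With the mechanism, a contributed unit returns 4.7 × 2.37 / 9 = 1.2377 per unit of net cost to the contributor — now above 1 — so contributing fully is weakly dominant for every player.
So the Nash equilibrium is full contribution by all 9; the group earns 4.7 × 2.37 × 162 = 1804.52.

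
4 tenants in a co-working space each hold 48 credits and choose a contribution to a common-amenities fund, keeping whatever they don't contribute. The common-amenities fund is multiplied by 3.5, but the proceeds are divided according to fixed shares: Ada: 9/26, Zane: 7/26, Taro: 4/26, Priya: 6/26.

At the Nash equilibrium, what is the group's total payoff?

A player with share s gets back 3.5·s per unit contributed, so full contribution is dominant for anyone with s > 1/3.5 = 0.2857 and zero contribution is dominant for anyone below.
Only Ada (9/26) clears that bar, contributing 48; the remaining 3 contribute 0. Total contributed: 48.
The common-amenities fund pays out 3.5 × 48 = 168.00 in total (split across the unequal shares, but the aggregate is all that matters for the group sum).
The 3 free-riders keep 48 each, adding 144. Group total = 144 + 168.00 = 312.00.

312.00 credits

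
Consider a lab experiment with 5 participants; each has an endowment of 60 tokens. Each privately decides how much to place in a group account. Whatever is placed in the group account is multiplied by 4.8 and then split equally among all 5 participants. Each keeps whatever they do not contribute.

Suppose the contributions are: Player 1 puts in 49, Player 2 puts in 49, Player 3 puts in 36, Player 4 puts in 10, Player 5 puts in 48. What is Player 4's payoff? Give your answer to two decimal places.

Total contributed: 49 + 49 + 36 + 10 + 48 = 192.
Each receives 4.8 × 192 / 5 = 184.32 from the group account.
Player 4 keeps 60 − 10 = 50, so Player 4's payoff is 50 + 184.32 = 234.32.

234.32 tokens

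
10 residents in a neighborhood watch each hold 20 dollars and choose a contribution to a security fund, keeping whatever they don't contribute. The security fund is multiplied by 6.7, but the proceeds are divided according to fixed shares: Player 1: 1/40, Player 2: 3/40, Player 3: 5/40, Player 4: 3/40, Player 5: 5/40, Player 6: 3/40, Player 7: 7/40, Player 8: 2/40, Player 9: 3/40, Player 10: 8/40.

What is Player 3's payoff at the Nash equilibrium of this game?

53.50 dollars

Player j's private return per contributed unit is 6.7 × (j's share). Contributing is weakly dominant for j when that share is at least 1/6.7 = 0.1493, and contributing 0 is dominant otherwise.
Player 7 and Player 10 are above the threshold, contributing 20 each; the remaining 8 contribute 0. Total contributed: 40.
Player 3 keeps 20 and receives 6.7 × 40 × 5/40 = 33.50 from the security fund, for a payoff of 53.50.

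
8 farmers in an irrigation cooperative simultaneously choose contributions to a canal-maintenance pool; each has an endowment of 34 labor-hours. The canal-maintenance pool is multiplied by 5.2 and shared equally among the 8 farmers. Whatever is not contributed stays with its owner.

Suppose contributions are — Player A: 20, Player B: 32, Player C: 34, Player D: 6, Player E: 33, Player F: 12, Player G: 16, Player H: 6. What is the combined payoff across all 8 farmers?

Total contributed: 20 + 32 + 34 + 6 + 33 + 12 + 16 + 6 = 159; total kept: 8 × 34 − 159 = 113.
The canal-maintenance pool pays out 5.2 × 159 = 826.80 in aggregate.
Group total = 113 + 826.80 = 939.80.

939.80 labor-hours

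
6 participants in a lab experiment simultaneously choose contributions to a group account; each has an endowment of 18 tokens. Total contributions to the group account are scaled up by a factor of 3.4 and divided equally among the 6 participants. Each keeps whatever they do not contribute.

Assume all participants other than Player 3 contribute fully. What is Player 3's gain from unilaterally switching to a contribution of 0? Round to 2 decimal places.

7.80 tokens

Switching from a contribution of 18 to 0 lets Player 3 keep an extra 18 tokens, but lowers the group account by 18, which costs Player 3 their own share of that drop: 3.4/6 × 18 = 10.20.
Net gain = 18 − 10.20 = 7.80. The private return per contributed unit (0.5667) is below 1, so free-riding is indeed the best response regardless of what the others do.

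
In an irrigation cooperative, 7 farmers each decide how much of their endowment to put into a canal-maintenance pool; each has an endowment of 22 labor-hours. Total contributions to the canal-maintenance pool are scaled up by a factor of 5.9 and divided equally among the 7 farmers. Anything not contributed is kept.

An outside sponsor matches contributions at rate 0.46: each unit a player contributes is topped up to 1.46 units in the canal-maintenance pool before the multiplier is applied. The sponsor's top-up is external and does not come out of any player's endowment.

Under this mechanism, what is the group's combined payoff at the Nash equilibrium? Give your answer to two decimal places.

The effective private return per unit is now 5.9 × 1.46 / 7 = 1.2306 > 1, so every player's dominant strategy flips to full contribution.
So the Nash equilibrium is full contribution by all 7; the group earns 5.9 × 1.46 × 154 = 1326.56.

1326.56 labor-hours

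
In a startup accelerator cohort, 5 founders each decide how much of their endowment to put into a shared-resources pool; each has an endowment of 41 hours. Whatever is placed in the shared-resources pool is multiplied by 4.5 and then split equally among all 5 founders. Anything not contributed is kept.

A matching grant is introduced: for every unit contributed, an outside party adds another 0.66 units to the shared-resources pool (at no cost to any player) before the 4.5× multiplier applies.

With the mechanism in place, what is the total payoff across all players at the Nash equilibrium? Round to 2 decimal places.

With the mechanism, a contributed unit returns 4.5 × 1.66 / 5 = 1.4940 per unit of net cost to the contributor — now above 1 — so contributing fully is weakly dominant for every player.
So the Nash equilibrium is full contribution by all 5; the group earns 4.5 × 1.66 × 205 = 1531.35.

1531.35 hours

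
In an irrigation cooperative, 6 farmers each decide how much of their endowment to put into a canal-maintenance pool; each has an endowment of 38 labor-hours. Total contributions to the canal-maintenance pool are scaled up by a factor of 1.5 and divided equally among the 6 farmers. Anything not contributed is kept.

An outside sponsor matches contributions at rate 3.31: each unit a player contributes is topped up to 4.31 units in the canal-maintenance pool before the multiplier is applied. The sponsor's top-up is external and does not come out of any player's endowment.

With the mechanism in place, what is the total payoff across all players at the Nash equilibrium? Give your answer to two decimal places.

The effective private return per unit is now 1.5 × 4.31 / 6 = 1.0775 > 1, so every player's dominant strategy flips to full contribution.
At the Nash equilibrium everyone contributes 38. Group total payoff = 1.5 × 4.31 × 228 = 1474.02.

1474.02 labor-hours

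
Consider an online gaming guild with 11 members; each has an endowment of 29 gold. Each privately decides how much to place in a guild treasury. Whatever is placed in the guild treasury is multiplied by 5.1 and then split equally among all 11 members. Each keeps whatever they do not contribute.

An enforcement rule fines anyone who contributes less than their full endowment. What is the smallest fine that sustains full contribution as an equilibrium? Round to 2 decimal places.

15.55 gold

Given the others contribute fully, the best deviation is to contribute 0 (any partial contribution still incurs the fine and gives up units whose private return 0.4636 is below 1).
Deviating from 29 to 0 saves 29 gold but forfeits the deviator's share of the drop in the guild treasury: 5.1/11 × 29 = 13.45.
So the deviation gain is 29 − 13.45 = 15.55, and the fine must be at least 15.55 gold to wipe it out.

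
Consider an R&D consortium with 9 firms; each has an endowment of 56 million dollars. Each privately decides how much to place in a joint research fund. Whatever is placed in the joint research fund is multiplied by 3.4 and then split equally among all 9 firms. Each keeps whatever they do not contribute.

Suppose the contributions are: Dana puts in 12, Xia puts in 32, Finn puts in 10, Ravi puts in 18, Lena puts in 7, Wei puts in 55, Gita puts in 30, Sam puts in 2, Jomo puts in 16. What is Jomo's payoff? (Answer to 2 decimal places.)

Total contributed: 12 + 32 + 10 + 18 + 7 + 55 + 30 + 2 + 16 = 182.
Each receives 3.4 × 182 / 9 = 68.76 from the joint research fund.
Jomo keeps 56 − 16 = 40, so Jomo's payoff is 40 + 68.76 = 108.76.

108.76 million dollars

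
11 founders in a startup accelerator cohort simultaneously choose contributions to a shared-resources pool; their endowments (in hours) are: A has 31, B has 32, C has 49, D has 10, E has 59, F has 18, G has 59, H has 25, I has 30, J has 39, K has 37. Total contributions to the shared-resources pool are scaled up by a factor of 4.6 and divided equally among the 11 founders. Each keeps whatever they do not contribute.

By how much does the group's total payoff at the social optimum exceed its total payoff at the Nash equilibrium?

The private return per contributed unit is 4.6/11 = 0.4182 < 1 for every player regardless of endowment, so the Nash equilibrium is zero contribution and the group total is Σ E_j = 31 + 32 + 49 + 10 + 59 + 18 + 59 + 25 + 30 + 39 + 37 = 389.
Each contributed unit returns 4.600 to the group, so the social optimum is full contribution by everyone: group total = 4.600 × 389 = 1789.40.
Efficiency loss = (4.600 − 1) × 389 = 1400.40.

1400.40 hours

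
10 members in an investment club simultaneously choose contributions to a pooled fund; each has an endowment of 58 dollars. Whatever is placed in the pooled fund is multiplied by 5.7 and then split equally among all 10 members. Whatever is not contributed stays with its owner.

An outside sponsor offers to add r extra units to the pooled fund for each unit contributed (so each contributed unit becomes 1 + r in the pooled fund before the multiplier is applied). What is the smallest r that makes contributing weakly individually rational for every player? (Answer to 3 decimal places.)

With matching at rate r, one contributed unit becomes (1 + r) in the pooled fund and returns 5.7 × (1 + r) / 10 to the contributor.
Setting this equal to 1: 1 + r = 10/5.7 = 1.7544.
So the minimum matching rate is r = 1.7544 − 1 = 0.754.

0.754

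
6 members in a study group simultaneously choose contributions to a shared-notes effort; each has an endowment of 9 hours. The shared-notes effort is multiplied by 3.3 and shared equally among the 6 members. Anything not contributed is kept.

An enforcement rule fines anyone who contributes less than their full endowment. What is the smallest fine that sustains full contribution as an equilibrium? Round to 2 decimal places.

Given the others contribute fully, the best deviation is to contribute 0 (any partial contribution still incurs the fine and gives up units whose private return 0.5500 is below 1).
Deviating from 9 to 0 saves 9 hours but forfeits the deviator's share of the drop in the shared-notes effort: 3.3/6 × 9 = 4.95.
So the deviation gain is 9 − 4.95 = 4.05, and the fine must be at least 4.05 hours to wipe it out.

4.05 hours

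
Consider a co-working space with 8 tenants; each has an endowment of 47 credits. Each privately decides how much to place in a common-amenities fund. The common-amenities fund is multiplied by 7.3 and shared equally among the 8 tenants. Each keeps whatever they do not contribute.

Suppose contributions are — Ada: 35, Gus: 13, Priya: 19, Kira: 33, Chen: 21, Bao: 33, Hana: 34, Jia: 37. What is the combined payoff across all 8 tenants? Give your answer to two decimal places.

1793.50 credits

Total contributed: 35 + 13 + 19 + 33 + 21 + 33 + 34 + 37 = 225; total kept: 8 × 47 − 225 = 151.
The common-amenities fund pays out 7.3 × 225 = 1642.50 in aggregate.
Group total = 151 + 1642.50 = 1793.50.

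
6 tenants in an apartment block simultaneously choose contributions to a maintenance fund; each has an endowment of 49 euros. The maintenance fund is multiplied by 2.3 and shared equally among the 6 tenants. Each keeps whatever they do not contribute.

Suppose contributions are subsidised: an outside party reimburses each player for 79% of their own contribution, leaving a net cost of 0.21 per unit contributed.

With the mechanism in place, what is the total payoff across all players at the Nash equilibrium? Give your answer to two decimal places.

Under the mechanism each unit contributed yields (2.3/6) / 0.21 = 1.8254 back to its contributor per unit of net cost, which exceeds 1, making full contribution the dominant choice for everyone.
So the Nash equilibrium is full contribution by all 6; the group earns 6 × (49 × 0.79 + 2.3 × 49) = 908.46.

908.46 euros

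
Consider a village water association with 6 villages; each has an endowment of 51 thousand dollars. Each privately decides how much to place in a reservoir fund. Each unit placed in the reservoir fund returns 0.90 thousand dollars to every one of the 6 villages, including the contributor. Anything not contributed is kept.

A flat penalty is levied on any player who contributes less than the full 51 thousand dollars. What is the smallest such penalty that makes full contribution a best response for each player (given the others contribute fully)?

5.10 thousand dollars

Given the others contribute fully, the best deviation is to contribute 0 (any partial contribution still incurs the fine and gives up units whose private return 0.90 is below 1).
Deviating from 51 to 0 saves 51 thousand dollars but forfeits the deviator's share of the drop in the reservoir fund: 0.90 × 51 = 45.90.
So the deviation gain is 51 − 45.90 = 5.10, and the fine must be at least 5.10 thousand dollars to wipe it out.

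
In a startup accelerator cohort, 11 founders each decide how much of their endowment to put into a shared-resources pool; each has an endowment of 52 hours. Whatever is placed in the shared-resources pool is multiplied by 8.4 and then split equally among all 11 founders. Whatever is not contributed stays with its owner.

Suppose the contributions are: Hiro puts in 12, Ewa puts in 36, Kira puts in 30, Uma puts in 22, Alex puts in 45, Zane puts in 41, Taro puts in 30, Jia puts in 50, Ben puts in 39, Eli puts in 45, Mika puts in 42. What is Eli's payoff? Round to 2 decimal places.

306.35 hours

Total contributed: 12 + 36 + 30 + 22 + 45 + 41 + 30 + 50 + 39 + 45 + 42 = 392.
Each receives 8.4 × 392 / 11 = 299.35 from the shared-resources pool.
Eli keeps 52 − 45 = 7, so Eli's payoff is 7 + 299.35 = 306.35.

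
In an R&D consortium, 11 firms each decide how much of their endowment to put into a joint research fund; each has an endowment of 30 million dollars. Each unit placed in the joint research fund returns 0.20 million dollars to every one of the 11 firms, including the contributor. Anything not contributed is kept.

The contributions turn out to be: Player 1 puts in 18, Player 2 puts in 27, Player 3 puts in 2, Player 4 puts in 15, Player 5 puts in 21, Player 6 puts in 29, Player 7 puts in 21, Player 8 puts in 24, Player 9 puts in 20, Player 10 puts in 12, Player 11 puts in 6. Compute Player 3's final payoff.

67.00 million dollars

Total contributed: 18 + 27 + 2 + 15 + 21 + 29 + 21 + 24 + 20 + 12 + 6 = 195.
Each receives 0.20 × 195 = 39.00 from the joint research fund.
Player 3 keeps 30 − 2 = 28, so Player 3's payoff is 28 + 39.00 = 67.00.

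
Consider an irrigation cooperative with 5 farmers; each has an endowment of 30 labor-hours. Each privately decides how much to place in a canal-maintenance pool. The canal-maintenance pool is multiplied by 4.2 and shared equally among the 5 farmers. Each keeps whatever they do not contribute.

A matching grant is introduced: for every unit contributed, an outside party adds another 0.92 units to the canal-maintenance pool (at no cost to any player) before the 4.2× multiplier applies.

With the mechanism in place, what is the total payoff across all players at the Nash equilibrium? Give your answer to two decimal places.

Under the mechanism each unit contributed yields 4.2 × 1.92 / 5 = 1.6128 back to its contributor per unit of net cost, which exceeds 1, making full contribution the dominant choice for everyone.
So the Nash equilibrium is full contribution by all 5; the group earns 4.2 × 1.92 × 150 = 1209.60.

1209.60 labor-hours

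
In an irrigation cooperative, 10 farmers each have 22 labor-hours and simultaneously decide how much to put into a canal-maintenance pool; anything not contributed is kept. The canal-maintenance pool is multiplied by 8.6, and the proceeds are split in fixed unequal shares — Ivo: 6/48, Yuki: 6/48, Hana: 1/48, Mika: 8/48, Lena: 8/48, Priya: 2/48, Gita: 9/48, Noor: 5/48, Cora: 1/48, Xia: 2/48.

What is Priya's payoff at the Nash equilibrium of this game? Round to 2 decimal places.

61.42 labor-hours

Each unit j contributes comes back to j as 8.6 × (j's share), so j prefers to contribute only if that share exceeds 1/8.6 = 0.1163; otherwise keeping the unit dominates.
The shares above 0.1163 belong to Ivo, Yuki, Mika, Lena and Gita, contributing 22 each; the remaining 5 contribute 0. Total contributed: 110.
Priya keeps 22 and receives 8.6 × 110 × 2/48 = 39.42 from the canal-maintenance pool, for a payoff of 61.42.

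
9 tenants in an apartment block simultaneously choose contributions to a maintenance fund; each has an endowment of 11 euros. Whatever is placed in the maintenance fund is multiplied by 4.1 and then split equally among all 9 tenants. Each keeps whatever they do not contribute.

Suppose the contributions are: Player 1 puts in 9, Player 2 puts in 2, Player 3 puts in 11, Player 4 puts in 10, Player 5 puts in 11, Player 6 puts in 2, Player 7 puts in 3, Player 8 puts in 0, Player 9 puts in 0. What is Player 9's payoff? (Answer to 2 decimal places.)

Total contributed: 9 + 2 + 11 + 10 + 11 + 2 + 3 + 0 + 0 = 48.
Each receives 4.1 × 48 / 9 = 21.87 from the maintenance fund.
Player 9 keeps 11 − 0 = 11, so Player 9's payoff is 11 + 21.87 = 32.87.

32.87 euros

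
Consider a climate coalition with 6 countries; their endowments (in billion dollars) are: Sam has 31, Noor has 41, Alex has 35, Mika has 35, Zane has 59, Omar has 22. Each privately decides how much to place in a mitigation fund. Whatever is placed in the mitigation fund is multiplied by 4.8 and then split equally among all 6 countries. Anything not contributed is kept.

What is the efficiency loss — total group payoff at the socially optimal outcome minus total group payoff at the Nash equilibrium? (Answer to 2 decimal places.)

847.40 billion dollars

The private return per contributed unit is 4.8/6 = 0.8000 < 1 for every player regardless of endowment, so the Nash equilibrium is zero contribution and the group total is Σ E_j = 31 + 41 + 35 + 35 + 59 + 22 = 223.
Each contributed unit returns 4.800 to the group, so the social optimum is full contribution by everyone: group total = 4.800 × 223 = 1070.40.
Efficiency loss = (4.800 − 1) × 223 = 847.40.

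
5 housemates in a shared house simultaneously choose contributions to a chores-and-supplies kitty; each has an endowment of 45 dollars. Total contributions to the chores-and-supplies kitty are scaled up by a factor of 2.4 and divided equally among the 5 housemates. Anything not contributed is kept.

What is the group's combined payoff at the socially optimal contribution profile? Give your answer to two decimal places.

540.00 dollars

Each contributed unit returns 2.400 to the group as a whole (0.4800 to each of 5 players), which exceeds 1, so the social optimum is full contribution: group total = 2.400 × 225 = 540.00.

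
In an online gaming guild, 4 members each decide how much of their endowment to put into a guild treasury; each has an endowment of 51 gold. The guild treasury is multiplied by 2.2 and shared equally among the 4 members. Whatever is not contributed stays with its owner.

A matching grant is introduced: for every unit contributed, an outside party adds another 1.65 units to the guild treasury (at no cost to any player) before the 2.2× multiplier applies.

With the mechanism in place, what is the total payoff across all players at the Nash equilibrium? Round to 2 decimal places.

1189.32 gold

Under the mechanism each unit contributed yields 2.2 × 2.65 / 4 = 1.4575 back to its contributor per unit of net cost, which exceeds 1, making full contribution the dominant choice for everyone.
So the Nash equilibrium is full contribution by all 4; the group earns 2.2 × 2.65 × 204 = 1189.32.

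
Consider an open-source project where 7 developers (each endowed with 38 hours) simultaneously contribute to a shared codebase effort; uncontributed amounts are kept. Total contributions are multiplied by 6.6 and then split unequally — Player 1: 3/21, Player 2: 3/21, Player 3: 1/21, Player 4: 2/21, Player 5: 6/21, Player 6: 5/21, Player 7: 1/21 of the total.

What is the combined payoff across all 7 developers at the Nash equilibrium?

For player j, contributing a unit is worthwhile iff 6.6 × (j's share) ≥ 1, i.e. iff j's share is at least 0.1515.
Player 5 and Player 6 are above the threshold, contributing 38 each; the remaining 5 contribute 0. Total contributed: 76.
The shared codebase effort pays out 6.6 × 76 = 501.60 in total (split across the unequal shares, but the aggregate is all that matters for the group sum).
The 5 free-riders keep 38 each, adding 190. Group total = 190 + 501.60 = 691.60.

691.60 hours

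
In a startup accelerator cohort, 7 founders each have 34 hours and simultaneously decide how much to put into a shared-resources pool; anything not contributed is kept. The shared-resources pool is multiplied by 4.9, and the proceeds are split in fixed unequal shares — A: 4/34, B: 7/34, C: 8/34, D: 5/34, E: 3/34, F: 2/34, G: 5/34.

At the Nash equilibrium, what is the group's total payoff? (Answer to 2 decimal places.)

Player j's private return per contributed unit is 4.9 × (j's share). Contributing is weakly dominant for j when that share is at least 1/4.9 = 0.2041, and contributing 0 is dominant otherwise.
The shares above 0.2041 belong to B and C, contributing 34 each; the remaining 5 contribute 0. Total contributed: 68.
The shared-resources pool pays out 4.9 × 68 = 333.20 in total (split across the unequal shares, but the aggregate is all that matters for the group sum).
The 5 free-riders keep 34 each, adding 170. Group total = 170 + 333.20 = 503.20.

503.20 hours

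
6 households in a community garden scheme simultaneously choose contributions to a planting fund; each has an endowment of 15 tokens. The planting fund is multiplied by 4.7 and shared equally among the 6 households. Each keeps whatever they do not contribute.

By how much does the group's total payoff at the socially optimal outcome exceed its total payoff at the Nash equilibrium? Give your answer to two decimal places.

333.00 tokens

Each contributed unit returns 4.7/6 = 0.7833 to its contributor — below 1 — so contributing 0 is dominant for every player. At the Nash equilibrium everyone keeps their 15, and the group total is 6 × 15 = 90.
Each contributed unit returns 4.700 to the group as a whole (0.7833 to each of 6 players), which exceeds 1, so the social optimum is full contribution: group total = 4.700 × 90 = 423.00.
Efficiency loss = 423.00 − 90 = 333.00.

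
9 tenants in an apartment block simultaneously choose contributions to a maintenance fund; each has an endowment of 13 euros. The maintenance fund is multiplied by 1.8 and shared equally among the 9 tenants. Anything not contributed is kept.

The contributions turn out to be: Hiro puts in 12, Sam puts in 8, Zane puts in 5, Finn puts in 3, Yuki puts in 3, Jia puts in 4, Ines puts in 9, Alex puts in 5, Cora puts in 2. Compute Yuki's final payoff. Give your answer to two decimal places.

Total contributed: 12 + 8 + 5 + 3 + 3 + 4 + 9 + 5 + 2 = 51.
Each receives 1.8 × 51 / 9 = 10.20 from the maintenance fund.
Yuki keeps 13 − 3 = 10, so Yuki's payoff is 10 + 10.20 = 20.20.

20.20 euros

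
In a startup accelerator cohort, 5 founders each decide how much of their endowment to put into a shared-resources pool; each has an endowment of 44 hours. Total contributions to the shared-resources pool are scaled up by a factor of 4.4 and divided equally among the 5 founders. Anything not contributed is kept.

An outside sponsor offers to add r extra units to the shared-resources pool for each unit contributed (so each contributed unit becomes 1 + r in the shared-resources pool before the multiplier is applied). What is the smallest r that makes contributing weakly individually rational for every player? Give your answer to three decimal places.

With matching at rate r, one contributed unit becomes (1 + r) in the shared-resources pool and returns 4.4 × (1 + r) / 5 to the contributor.
Setting this equal to 1: 1 + r = 5/4.4 = 1.1364.
So the minimum matching rate is r = 1.1364 − 1 = 0.136.

0.136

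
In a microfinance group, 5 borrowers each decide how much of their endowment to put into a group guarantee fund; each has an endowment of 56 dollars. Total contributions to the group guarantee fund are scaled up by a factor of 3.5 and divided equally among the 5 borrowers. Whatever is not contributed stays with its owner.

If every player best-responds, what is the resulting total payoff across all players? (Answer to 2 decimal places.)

Each contributed unit returns 3.5/5 = 0.7000 to its contributor — below 1 — so contributing 0 is dominant for every player. At the Nash equilibrium everyone keeps their 56, and the group total is 5 × 56 = 280.

280.00 dollars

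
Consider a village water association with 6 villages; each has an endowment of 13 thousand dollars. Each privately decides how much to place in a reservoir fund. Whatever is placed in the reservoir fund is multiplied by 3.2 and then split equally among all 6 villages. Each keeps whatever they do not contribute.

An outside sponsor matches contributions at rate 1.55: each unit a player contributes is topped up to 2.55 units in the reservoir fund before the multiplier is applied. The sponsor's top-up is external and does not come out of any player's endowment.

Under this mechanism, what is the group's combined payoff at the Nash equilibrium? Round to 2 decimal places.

The effective private return per unit is now 3.2 × 2.55 / 6 = 1.3600 > 1, so every player's dominant strategy flips to full contribution.
So the Nash equilibrium is full contribution by all 6; the group earns 3.2 × 2.55 × 78 = 636.48.

636.48 thousand dollars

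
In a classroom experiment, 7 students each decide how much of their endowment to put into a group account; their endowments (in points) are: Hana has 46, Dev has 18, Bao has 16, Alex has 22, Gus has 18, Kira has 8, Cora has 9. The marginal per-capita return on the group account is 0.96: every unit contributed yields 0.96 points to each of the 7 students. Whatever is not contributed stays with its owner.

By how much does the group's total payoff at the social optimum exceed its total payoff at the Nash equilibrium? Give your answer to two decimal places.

The private return per contributed unit is 0.96 < 1 for everyone, so the Nash equilibrium is zero contribution and the group total is Σ E_j = 46 + 18 + 16 + 22 + 18 + 8 + 9 = 137.
Each contributed unit returns 6.720 to the group, so the social optimum is full contribution by everyone: group total = 6.720 × 137 = 920.64.
Efficiency loss = (6.720 − 1) × 137 = 783.64.

783.64 points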